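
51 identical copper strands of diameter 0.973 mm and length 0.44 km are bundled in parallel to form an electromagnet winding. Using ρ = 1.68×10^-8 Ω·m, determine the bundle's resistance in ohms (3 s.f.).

0.195 Ω

A_strand = π(4.8650e-04 m)² = 7.436e-07 m²
R_strand = ρL/A = (1.68×10^-8)(440)/(7.436e-07) = 9.941 Ω
R_total = R_strand/N = 9.941/51 = 0.195 Ω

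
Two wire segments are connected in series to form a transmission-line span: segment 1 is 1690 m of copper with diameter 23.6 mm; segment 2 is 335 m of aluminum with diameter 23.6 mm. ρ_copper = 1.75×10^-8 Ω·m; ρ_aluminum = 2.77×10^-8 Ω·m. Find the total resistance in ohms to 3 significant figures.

0.0888 Ω

Segment 1: A = π(d/2)² = π(1.1800e-02 m)² = 4.374e-04 m²
R₁ = ρL/A = (1.75×10^-8)(1690)/(4.374e-04) = 0.06761 Ω
R₂ = (2.77×10^-8)(335)/(4.374e-04) = 0.02121 Ω
R = R₁ + R₂ = 0.0888 Ω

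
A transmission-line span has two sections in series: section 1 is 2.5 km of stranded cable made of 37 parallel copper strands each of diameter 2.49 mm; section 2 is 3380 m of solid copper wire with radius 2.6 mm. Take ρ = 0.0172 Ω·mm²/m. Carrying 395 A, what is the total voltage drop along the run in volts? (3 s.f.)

1180 V

ρ = 0.0172 Ω·mm²/m = 1.72×10^-8 Ω·m
Section 1: A_strand = π(1.2450e-03)² = 4.870e-06 m²; R₁ = ρL/(N·A_s) = (1.72×10^-8)(2500)/(37×4.870e-06) = 0.2387 Ω
Section 2: A = πr² = π(2.6000e-03 m)² = 2.124e-05 m²
R₂ = (1.72×10^-8)(3380)/(2.124e-05) = 2.737 Ω
R = R₁ + R₂ = 2.976 Ω
V = IR = 395 × 2.976 = 1180 V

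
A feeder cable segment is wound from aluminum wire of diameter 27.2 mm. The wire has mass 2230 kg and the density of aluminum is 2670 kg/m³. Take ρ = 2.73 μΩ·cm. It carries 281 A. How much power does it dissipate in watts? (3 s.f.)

5330 W

ρ = 2.73 μΩ·cm = 2.73×10^-8 Ω·m
A = π(d/2)² = π(1.3600e-02 m)² = 5.8107e-04 m²
L = m/(density·A) = 2230/(2670×5.8107e-04) = 1437 m
R = ρL/A = (2.73×10^-8)(1437)/(5.8107e-04) = 0.06753 Ω
P = I²R = (281)² × 0.06753 = 5330 W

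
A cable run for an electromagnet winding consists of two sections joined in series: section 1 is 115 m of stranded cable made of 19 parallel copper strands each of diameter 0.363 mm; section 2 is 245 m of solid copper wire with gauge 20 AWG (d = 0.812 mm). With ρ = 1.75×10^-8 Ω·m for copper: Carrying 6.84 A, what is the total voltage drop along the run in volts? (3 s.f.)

Section 1: A_strand = π(1.8150e-04)² = 1.035e-07 m²; R₁ = ρL/(N·A_s) = (1.75×10^-8)(115)/(19×1.035e-07) = 1.023 Ω
Section 2: A = π(0.812/2 mm)² = π(4.0600e-04 m)² = 5.178e-07 m²
R₂ = (1.75×10^-8)(245)/(5.178e-07) = 8.279 Ω
R = R₁ + R₂ = 9.303 Ω
V = IR = 6.84 × 9.303 = 63.6 V

63.6 V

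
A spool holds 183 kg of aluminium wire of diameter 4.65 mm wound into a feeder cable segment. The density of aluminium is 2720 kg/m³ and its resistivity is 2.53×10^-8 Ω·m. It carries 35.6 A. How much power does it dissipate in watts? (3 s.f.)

A = π(d/2)² = π(2.3250e-03 m)² = 1.6982e-05 m²
L = m/(density·A) = 183/(2720×1.6982e-05) = 3962 m
R = ρL/A = (2.53×10^-8)(3962)/(1.6982e-05) = 5.902 Ω
P = I²R = (35.6)² × 5.902 = 7480 W

7480 W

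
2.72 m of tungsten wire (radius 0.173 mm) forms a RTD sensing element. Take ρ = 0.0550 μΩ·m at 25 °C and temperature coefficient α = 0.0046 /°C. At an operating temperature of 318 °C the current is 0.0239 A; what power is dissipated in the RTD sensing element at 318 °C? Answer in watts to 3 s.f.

0.00213 W

ρ = 0.0550 μΩ·m = 5.50×10^-8 Ω·m
A = πr² = π(1.7300e-04 m)² = 9.402e-08 m²
R₍25₎ = ρL/A = (5.50×10^-8)(2.72)/(9.402e-08) = 1.591 Ω
R₍318₎ = R₍25₎(1 + αΔT) = 1.591 × (1 + 0.0046×293) = 3.736 Ω
P = I²R = (0.0239)² × 3.736 = 0.00213 W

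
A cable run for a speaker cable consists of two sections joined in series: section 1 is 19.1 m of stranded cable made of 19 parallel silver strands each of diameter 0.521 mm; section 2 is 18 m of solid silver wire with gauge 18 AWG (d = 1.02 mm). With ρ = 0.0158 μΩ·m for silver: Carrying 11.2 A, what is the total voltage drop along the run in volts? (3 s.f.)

ρ = 0.0158 μΩ·m = 1.58×10^-8 Ω·m
Section 1: A_strand = π(2.6050e-04)² = 2.132e-07 m²; R₁ = ρL/(N·A_s) = (1.58×10^-8)(19.1)/(19×2.132e-07) = 0.0745 Ω
Section 2: A = π(1.02/2 mm)² = π(5.1000e-04 m)² = 8.171e-07 m²
R₂ = (1.58×10^-8)(18)/(8.171e-07) = 0.348 Ω
R = R₁ + R₂ = 0.4226 Ω
V = IR = 11.2 × 0.4226 = 4.73 V

4.73 V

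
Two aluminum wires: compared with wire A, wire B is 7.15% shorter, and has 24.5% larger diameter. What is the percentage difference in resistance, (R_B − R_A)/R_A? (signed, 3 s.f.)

R ∝ L/d², so R_B/R_A = (1 − 7.15/100) × (1 + 24.5/100)⁻²
= 0.9285 × 0.6452 = 0.599
(R_B − R_A)/R_A = 0.599 − 1 = -40.1%

-40.1%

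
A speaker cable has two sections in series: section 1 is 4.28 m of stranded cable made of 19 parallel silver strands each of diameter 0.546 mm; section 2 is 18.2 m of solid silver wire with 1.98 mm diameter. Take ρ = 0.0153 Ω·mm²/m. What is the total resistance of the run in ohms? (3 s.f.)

0.105 Ω

ρ = 0.0153 Ω·mm²/m = 1.53×10^-8 Ω·m
Section 1: A_strand = π(2.7300e-04)² = 2.341e-07 m²; R₁ = ρL/(N·A_s) = (1.53×10^-8)(4.28)/(19×2.341e-07) = 0.01472 Ω
Section 2: A = π(d/2)² = π(9.9000e-04 m)² = 3.079e-06 m²
R₂ = (1.53×10^-8)(18.2)/(3.079e-06) = 0.09044 Ω
R = R₁ + R₂ = 0.105 Ω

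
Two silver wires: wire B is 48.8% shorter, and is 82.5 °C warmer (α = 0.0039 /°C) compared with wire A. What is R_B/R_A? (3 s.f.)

R ∝ ρL/d² with ρ ∝ (1+αΔT), so R_B/R_A = (1 − 48.8/100) × (1 + 0.0039×82.5)
= 0.512 × 1.322 = 0.677

0.677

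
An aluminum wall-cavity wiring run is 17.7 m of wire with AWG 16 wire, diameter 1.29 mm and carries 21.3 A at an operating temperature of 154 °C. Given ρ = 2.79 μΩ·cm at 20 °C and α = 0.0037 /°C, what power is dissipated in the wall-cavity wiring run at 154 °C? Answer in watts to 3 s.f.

256 W

ρ = 2.79 μΩ·cm = 2.79×10^-8 Ω·m
A = π(1.29/2 mm)² = π(6.4500e-04 m)² = 1.307e-06 m²
R₍20₎ = ρL/A = (2.79×10^-8)(17.7)/(1.307e-06) = 0.3778 Ω
R₍154₎ = R₍20₎(1 + αΔT) = 0.3778 × (1 + 0.0037×134) = 0.5652 Ω
P = I²R = (21.3)² × 0.5652 = 256 W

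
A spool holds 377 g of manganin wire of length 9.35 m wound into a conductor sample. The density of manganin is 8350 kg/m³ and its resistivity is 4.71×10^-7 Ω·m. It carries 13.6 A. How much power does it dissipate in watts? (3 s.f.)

169 W

A = m/(density·L) = 0.377/(8350×9.35) = 4.8288e-06 m²
R = ρL/A = (4.71×10^-7)(9.35)/(4.8288e-06) = 0.912 Ω
P = I²R = (13.6)² × 0.912 = 169 W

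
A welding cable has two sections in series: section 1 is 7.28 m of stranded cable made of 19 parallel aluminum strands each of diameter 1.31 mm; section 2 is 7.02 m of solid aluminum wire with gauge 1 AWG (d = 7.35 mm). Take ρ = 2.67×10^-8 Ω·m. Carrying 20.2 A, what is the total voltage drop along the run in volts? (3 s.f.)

0.243 V

Section 1: A_strand = π(6.5500e-04)² = 1.348e-06 m²; R₁ = ρL/(N·A_s) = (2.67×10^-8)(7.28)/(19×1.348e-06) = 0.00759 Ω
Section 2: A = π(7.35/2 mm)² = π(3.6750e-03 m)² = 4.243e-05 m²
R₂ = (2.67×10^-8)(7.02)/(4.243e-05) = 0.004418 Ω
R = R₁ + R₂ = 0.01201 Ω
V = IR = 20.2 × 0.01201 = 0.243 V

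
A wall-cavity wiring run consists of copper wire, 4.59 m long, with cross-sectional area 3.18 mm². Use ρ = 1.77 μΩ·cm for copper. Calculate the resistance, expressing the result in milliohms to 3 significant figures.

25.5 mΩ

ρ = 1.77 μΩ·cm = 1.77×10^-8 Ω·m
A = 3.18 mm² = 3.180e-06 m²
R = ρL/A = (1.77×10^-8)(4.59 m)/(3.180e-06 m²) = 25.5 mΩ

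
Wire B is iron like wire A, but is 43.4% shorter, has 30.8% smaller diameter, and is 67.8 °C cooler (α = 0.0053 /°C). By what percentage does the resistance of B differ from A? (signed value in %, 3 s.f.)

-24.3%

R ∝ ρL/d² with ρ ∝ (1+αΔT), so R_B/R_A = (1 − 43.4/100) × (1 − 30.8/100)⁻² × (1 − 0.0053×67.8)
= 0.566 × 2.088 × 0.6407 = 0.7572
(R_B − R_A)/R_A = 0.7572 − 1 = -24.3%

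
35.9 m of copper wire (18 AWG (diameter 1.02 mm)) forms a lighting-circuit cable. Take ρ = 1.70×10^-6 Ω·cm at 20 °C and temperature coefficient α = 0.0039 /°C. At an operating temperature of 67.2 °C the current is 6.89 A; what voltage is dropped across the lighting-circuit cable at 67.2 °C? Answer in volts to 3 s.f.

ρ = 1.70×10^-6 Ω·cm = 1.70×10^-8 Ω·m
A = π(1.02/2 mm)² = π(5.1000e-04 m)² = 8.171e-07 m²
R₍20₎ = ρL/A = (1.70×10^-8)(35.9)/(8.171e-07) = 0.7469 Ω
R₍67.2₎ = R₍20₎(1 + αΔT) = 0.7469 × (1 + 0.0039×47.2) = 0.8844 Ω
V = IR = 6.89 × 0.8844 = 6.09 V

6.09 V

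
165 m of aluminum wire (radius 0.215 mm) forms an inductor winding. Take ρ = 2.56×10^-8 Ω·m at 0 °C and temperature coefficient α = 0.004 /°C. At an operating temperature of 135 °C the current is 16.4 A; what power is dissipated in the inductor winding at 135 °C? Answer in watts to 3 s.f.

A = πr² = π(2.1500e-04 m)² = 1.452e-07 m²
R₍0₎ = ρL/A = (2.56×10^-8)(165)/(1.452e-07) = 29.09 Ω
R₍135₎ = R₍0₎(1 + αΔT) = 29.09 × (1 + 0.004×135) = 44.79 Ω
P = I²R = (16.4)² × 44.79 = 12000 W

12000 W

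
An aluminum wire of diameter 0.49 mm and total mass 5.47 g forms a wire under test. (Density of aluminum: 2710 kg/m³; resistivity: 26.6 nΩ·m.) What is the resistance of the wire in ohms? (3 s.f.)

ρ = 26.6 nΩ·m = 2.66×10^-8 Ω·m
A = π(d/2)² = π(2.4500e-04 m)² = 1.8857e-07 m²
L = m/(density·A) = 0.00547/(2710×1.8857e-07) = 10.7 m
R = ρL/A = (2.66×10^-8)(10.7)/(1.8857e-07) = 1.51 Ω

1.51 Ω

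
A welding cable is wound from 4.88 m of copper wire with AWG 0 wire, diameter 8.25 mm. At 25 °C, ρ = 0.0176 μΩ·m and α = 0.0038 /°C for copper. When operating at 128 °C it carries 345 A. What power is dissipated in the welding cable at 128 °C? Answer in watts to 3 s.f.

266 W

ρ = 0.0176 μΩ·m = 1.76×10^-8 Ω·m
A = π(8.25/2 mm)² = π(4.1250e-03 m)² = 5.346e-05 m²
R₍25₎ = ρL/A = (1.76×10^-8)(4.88)/(5.346e-05) = 0.001607 Ω
R₍128₎ = R₍25₎(1 + αΔT) = 0.001607 × (1 + 0.0038×103) = 0.002236 Ω
P = I²R = (345)² × 0.002236 = 266 W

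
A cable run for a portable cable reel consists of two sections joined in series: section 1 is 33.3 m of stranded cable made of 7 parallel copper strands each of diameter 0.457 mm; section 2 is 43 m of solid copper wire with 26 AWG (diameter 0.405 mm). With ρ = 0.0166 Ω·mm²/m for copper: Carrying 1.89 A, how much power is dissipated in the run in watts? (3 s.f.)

21.5 W

ρ = 0.0166 Ω·mm²/m = 1.66×10^-8 Ω·m
Section 1: A_strand = π(2.2850e-04)² = 1.640e-07 m²; R₁ = ρL/(N·A_s) = (1.66×10^-8)(33.3)/(7×1.640e-07) = 0.4814 Ω
Section 2: A = π(0.405/2 mm)² = π(2.0250e-04 m)² = 1.288e-07 m²
R₂ = (1.66×10^-8)(43)/(1.288e-07) = 5.541 Ω
R = R₁ + R₂ = 6.022 Ω
P = I²R = (1.89)² × 6.022 = 21.5 W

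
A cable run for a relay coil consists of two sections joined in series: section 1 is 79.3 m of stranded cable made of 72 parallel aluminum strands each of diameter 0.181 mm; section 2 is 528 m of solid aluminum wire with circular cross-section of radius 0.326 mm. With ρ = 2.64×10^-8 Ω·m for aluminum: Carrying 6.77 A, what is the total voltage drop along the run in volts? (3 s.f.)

Section 1: A_strand = π(9.0500e-05)² = 2.573e-08 m²; R₁ = ρL/(N·A_s) = (2.64×10^-8)(79.3)/(72×2.573e-08) = 1.13 Ω
Section 2: A = πr² = π(3.2600e-04 m)² = 3.339e-07 m²
R₂ = (2.64×10^-8)(528)/(3.339e-07) = 41.75 Ω
R = R₁ + R₂ = 42.88 Ω
V = IR = 6.77 × 42.88 = 290 V

290 V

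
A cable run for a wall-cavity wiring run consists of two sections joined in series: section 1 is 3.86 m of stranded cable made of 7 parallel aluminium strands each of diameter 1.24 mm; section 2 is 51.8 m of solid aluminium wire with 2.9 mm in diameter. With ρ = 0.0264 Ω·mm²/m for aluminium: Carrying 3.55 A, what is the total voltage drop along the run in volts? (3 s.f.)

ρ = 0.0264 Ω·mm²/m = 2.64×10^-8 Ω·m
Section 1: A_strand = π(6.2000e-04)² = 1.208e-06 m²; R₁ = ρL/(N·A_s) = (2.64×10^-8)(3.86)/(7×1.208e-06) = 0.01205 Ω
Section 2: A = π(d/2)² = π(1.4500e-03 m)² = 6.605e-06 m²
R₂ = (2.64×10^-8)(51.8)/(6.605e-06) = 0.207 Ω
R = R₁ + R₂ = 0.2191 Ω
V = IR = 3.55 × 0.2191 = 0.778 V

0.778 V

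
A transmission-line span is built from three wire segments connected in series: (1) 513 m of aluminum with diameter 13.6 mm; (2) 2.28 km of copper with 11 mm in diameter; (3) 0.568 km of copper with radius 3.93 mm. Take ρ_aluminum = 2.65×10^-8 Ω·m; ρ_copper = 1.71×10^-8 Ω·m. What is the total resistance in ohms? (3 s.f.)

Seg 1: A = π(d/2)² = π(6.8000e-03 m)² = 1.453e-04 m²
R_1 = (2.65×10^-8)(513)/(1.453e-04) = 0.09358 Ω
Seg 2: A = π(d/2)² = π(5.5000e-03 m)² = 9.503e-05 m²
R_2 = (1.71×10^-8)(2280)/(9.503e-05) = 0.4103 Ω
Seg 3: A = πr² = π(3.9300e-03 m)² = 4.852e-05 m²
R_3 = (1.71×10^-8)(568)/(4.852e-05) = 0.2002 Ω
R_total = R_1 + R_2 + R_3 = 0.704 Ω

0.704 Ω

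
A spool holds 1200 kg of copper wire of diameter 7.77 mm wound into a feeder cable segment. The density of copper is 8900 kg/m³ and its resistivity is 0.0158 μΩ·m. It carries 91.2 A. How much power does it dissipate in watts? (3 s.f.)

ρ = 0.0158 μΩ·m = 1.58×10^-8 Ω·m
A = π(d/2)² = π(3.8850e-03 m)² = 4.7417e-05 m²
L = m/(density·A) = 1200/(8900×4.7417e-05) = 2844 m
R = ρL/A = (1.58×10^-8)(2844)/(4.7417e-05) = 0.9475 Ω
P = I²R = (91.2)² × 0.9475 = 7880 W

7880 W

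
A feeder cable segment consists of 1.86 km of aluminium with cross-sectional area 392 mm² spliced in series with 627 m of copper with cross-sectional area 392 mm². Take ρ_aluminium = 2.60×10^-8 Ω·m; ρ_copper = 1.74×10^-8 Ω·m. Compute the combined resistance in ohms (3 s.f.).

0.151 Ω

Segment 1: A = 392 mm² = 3.920e-04 m²
R₁ = ρL/A = (2.60×10^-8)(1860)/(3.920e-04) = 0.1234 Ω
R₂ = (1.74×10^-8)(627)/(3.920e-04) = 0.02783 Ω
R = R₁ + R₂ = 0.151 Ω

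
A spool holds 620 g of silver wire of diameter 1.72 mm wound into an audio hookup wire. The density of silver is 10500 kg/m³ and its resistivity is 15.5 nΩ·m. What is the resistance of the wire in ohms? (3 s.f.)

ρ = 15.5 nΩ·m = 1.55×10^-8 Ω·m
A = π(d/2)² = π(8.6000e-04 m)² = 2.3235e-06 m²
L = m/(density·A) = 0.62/(10500×2.3235e-06) = 25.41 m
R = ρL/A = (1.55×10^-8)(25.41)/(2.3235e-06) = 0.170 Ω

0.170 Ω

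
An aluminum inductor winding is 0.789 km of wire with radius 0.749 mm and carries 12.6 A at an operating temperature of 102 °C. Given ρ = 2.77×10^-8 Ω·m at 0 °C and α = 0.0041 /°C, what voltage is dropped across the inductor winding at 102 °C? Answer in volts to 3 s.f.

222 V

A = πr² = π(7.4900e-04 m)² = 1.762e-06 m²
R₍0₎ = ρL/A = (2.77×10^-8)(789)/(1.762e-06) = 12.4 Ω
R₍102₎ = R₍0₎(1 + αΔT) = 12.4 × (1 + 0.0041×102) = 17.59 Ω
V = IR = 12.6 × 17.59 = 222 V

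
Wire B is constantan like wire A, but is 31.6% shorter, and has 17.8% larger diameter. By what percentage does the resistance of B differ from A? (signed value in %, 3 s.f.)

R ∝ L/d², so R_B/R_A = (1 − 31.6/100) × (1 + 17.8/100)⁻²
= 0.684 × 0.7206 = 0.4929
(R_B − R_A)/R_A = 0.4929 − 1 = -50.7%

-50.7%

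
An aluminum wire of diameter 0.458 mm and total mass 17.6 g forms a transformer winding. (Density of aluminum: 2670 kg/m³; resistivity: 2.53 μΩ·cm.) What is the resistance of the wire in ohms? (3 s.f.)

6.14 Ω

ρ = 2.53 μΩ·cm = 2.53×10^-8 Ω·m
A = π(d/2)² = π(2.2900e-04 m)² = 1.6475e-07 m²
L = m/(density·A) = 0.0176/(2670×1.6475e-07) = 40.01 m
R = ρL/A = (2.53×10^-8)(40.01)/(1.6475e-07) = 6.14 Ω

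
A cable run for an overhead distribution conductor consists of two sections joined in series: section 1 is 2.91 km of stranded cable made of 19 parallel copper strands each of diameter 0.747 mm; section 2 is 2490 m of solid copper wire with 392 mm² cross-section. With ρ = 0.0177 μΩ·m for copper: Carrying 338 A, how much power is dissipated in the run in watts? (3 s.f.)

7.20×10^5 W

ρ = 0.0177 μΩ·m = 1.77×10^-8 Ω·m
Section 1: A_strand = π(3.7350e-04)² = 4.383e-07 m²; R₁ = ρL/(N·A_s) = (1.77×10^-8)(2910)/(19×4.383e-07) = 6.186 Ω
Section 2: A = 392 mm² = 3.920e-04 m²
R₂ = (1.77×10^-8)(2490)/(3.920e-04) = 0.1124 Ω
R = R₁ + R₂ = 6.298 Ω
P = I²R = (338)² × 6.298 = 7.20×10^5 W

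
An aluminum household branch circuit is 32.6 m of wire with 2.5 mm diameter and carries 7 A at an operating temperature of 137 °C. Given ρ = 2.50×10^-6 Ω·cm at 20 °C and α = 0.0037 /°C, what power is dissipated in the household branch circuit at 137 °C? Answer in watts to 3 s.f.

ρ = 2.50×10^-6 Ω·cm = 2.50×10^-8 Ω·m
A = π(d/2)² = π(1.2500e-03 m)² = 4.909e-06 m²
R₍20₎ = ρL/A = (2.50×10^-8)(32.6)/(4.909e-06) = 0.166 Ω
R₍137₎ = R₍20₎(1 + αΔT) = 0.166 × (1 + 0.0037×117) = 0.2379 Ω
P = I²R = (7)² × 0.2379 = 11.7 W

11.7 W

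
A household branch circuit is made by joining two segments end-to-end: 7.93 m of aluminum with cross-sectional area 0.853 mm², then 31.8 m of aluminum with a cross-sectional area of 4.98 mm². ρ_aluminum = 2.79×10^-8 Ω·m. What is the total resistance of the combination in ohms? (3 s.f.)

0.438 Ω

Segment 1: A = 0.853 mm² = 8.530e-07 m²
R₁ = ρL/A = (2.79×10^-8)(7.93)/(8.530e-07) = 0.2594 Ω
Segment 2: A = 4.98 mm² = 4.980e-06 m²
R₂ = (2.79×10^-8)(31.8)/(4.980e-06) = 0.1782 Ω
R = R₁ + R₂ = 0.438 Ω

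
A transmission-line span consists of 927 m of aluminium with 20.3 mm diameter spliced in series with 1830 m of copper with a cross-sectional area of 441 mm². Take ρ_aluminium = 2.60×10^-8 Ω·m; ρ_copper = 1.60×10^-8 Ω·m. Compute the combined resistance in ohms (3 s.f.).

Segment 1: A = π(d/2)² = π(1.0150e-02 m)² = 3.237e-04 m²
R₁ = ρL/A = (2.60×10^-8)(927)/(3.237e-04) = 0.07447 Ω
Segment 2: A = 441 mm² = 4.410e-04 m²
R₂ = (1.60×10^-8)(1830)/(4.410e-04) = 0.06639 Ω
R = R₁ + R₂ = 0.141 Ω

0.141 Ω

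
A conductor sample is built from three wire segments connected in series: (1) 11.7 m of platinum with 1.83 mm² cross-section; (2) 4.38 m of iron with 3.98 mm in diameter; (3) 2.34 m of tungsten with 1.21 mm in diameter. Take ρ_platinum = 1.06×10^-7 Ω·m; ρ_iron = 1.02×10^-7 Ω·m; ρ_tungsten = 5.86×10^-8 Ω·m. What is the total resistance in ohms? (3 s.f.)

0.833 Ω

Seg 1: A = 1.83 mm² = 1.830e-06 m²
R_1 = (1.06×10^-7)(11.7)/(1.830e-06) = 0.6777 Ω
Seg 2: A = π(d/2)² = π(1.9900e-03 m)² = 1.244e-05 m²
R_2 = (1.02×10^-7)(4.38)/(1.244e-05) = 0.03591 Ω
Seg 3: A = π(d/2)² = π(6.0500e-04 m)² = 1.150e-06 m²
R_3 = (5.86×10^-8)(2.34)/(1.150e-06) = 0.1192 Ω
R_total = R_1 + R_2 + R_3 = 0.833 Ω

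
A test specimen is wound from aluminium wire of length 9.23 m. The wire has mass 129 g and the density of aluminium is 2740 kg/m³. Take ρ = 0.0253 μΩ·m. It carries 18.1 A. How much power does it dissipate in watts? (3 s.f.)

ρ = 0.0253 μΩ·m = 2.53×10^-8 Ω·m
A = m/(density·L) = 0.129/(2740×9.23) = 5.1008e-06 m²
R = ρL/A = (2.53×10^-8)(9.23)/(5.1008e-06) = 0.04578 Ω
P = I²R = (18.1)² × 0.04578 = 15.0 W

15.0 W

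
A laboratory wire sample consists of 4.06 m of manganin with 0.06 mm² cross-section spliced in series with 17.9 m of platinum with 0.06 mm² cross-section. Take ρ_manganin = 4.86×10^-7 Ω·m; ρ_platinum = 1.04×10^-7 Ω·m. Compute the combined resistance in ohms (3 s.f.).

Segment 1: A = 0.06 mm² = 6.000e-08 m²
R₁ = ρL/A = (4.86×10^-7)(4.06)/(6.000e-08) = 32.89 Ω
R₂ = (1.04×10^-7)(17.9)/(6.000e-08) = 31.03 Ω
R = R₁ + R₂ = 63.9 Ω

63.9 Ω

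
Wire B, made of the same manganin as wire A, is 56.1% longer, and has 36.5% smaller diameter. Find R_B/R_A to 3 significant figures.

3.87

R ∝ L/d², so R_B/R_A = (1 + 56.1/100) × (1 − 36.5/100)⁻²
= 1.561 × 2.48 = 3.87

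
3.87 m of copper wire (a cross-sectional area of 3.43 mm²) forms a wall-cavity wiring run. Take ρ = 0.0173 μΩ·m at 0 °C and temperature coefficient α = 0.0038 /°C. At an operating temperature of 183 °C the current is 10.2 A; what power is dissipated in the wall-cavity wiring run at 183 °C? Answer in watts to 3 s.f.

3.44 W

ρ = 0.0173 μΩ·m = 1.73×10^-8 Ω·m
A = 3.43 mm² = 3.430e-06 m²
R₍0₎ = ρL/A = (1.73×10^-8)(3.87)/(3.430e-06) = 0.01952 Ω
R₍183₎ = R₍0₎(1 + αΔT) = 0.01952 × (1 + 0.0038×183) = 0.03309 Ω
P = I²R = (10.2)² × 0.03309 = 3.44 W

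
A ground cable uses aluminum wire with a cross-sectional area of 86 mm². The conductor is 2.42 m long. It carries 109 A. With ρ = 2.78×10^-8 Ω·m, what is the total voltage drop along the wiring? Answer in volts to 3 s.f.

A = 86 mm² = 8.600e-05 m²
R = ρL/A = (2.78×10^-8)(2.42)/(8.600e-05) = 7.823×10^-4 Ω
V = IR = 109 × 7.823×10^-4 = 0.0853 V

0.0853 V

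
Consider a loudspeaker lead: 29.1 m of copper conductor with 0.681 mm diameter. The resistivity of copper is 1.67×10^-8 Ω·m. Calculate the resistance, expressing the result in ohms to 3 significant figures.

A = π(d/2)² = π(3.4050e-04 m)² = 3.642e-07 m²
R = ρL/A = (1.67×10^-8)(29.1 m)/(3.642e-07 m²) = 1.33 Ω

1.33 Ω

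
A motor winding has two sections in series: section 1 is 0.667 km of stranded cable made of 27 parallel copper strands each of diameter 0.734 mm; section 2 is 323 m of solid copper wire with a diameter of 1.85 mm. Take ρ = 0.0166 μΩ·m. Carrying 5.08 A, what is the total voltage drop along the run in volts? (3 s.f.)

ρ = 0.0166 μΩ·m = 1.66×10^-8 Ω·m
Section 1: A_strand = π(3.6700e-04)² = 4.231e-07 m²; R₁ = ρL/(N·A_s) = (1.66×10^-8)(667)/(27×4.231e-07) = 0.9691 Ω
Section 2: A = π(d/2)² = π(9.2500e-04 m)² = 2.688e-06 m²
R₂ = (1.66×10^-8)(323)/(2.688e-06) = 1.995 Ω
R = R₁ + R₂ = 2.964 Ω
V = IR = 5.08 × 2.964 = 15.1 V

15.1 V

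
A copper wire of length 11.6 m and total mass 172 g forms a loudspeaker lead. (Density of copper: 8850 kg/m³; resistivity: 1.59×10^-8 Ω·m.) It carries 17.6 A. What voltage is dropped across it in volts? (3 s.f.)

1.94 V

A = m/(density·L) = 0.172/(8850×11.6) = 1.6754e-06 m²
R = ρL/A = (1.59×10^-8)(11.6)/(1.6754e-06) = 0.1101 Ω
V = IR = 17.6 × 0.1101 = 1.94 V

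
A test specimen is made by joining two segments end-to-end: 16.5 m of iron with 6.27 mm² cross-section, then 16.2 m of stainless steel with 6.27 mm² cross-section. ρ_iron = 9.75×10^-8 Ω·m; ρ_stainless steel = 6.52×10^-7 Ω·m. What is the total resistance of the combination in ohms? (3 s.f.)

Segment 1: A = 6.27 mm² = 6.270e-06 m²
R₁ = ρL/A = (9.75×10^-8)(16.5)/(6.270e-06) = 0.2566 Ω
R₂ = (6.52×10^-7)(16.2)/(6.270e-06) = 1.685 Ω
R = R₁ + R₂ = 1.94 Ω

1.94 Ω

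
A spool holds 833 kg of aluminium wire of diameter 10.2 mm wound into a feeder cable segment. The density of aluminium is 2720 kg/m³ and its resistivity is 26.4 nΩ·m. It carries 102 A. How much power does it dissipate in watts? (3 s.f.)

12600 W

ρ = 26.4 nΩ·m = 2.64×10^-8 Ω·m
A = π(d/2)² = π(5.1000e-03 m)² = 8.1713e-05 m²
L = m/(density·A) = 833/(2720×8.1713e-05) = 3748 m
R = ρL/A = (2.64×10^-8)(3748)/(8.1713e-05) = 1.211 Ω
P = I²R = (102)² × 1.211 = 12600 W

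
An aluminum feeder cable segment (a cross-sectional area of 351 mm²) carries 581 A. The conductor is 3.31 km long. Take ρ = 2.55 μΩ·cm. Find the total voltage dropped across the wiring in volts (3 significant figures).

140 V

ρ = 2.55 μΩ·cm = 2.55×10^-8 Ω·m
A = 351 mm² = 3.510e-04 m²
R = ρL/A = (2.55×10^-8)(3310)/(3.510e-04) = 0.2405 Ω
V = IR = 581 × 0.2405 = 140 V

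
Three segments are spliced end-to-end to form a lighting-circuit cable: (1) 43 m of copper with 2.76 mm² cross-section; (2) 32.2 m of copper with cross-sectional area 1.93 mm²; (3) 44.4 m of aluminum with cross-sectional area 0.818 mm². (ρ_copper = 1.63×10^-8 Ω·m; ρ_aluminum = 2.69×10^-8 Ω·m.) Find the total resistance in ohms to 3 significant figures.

Seg 1: A = 2.76 mm² = 2.760e-06 m²
R_1 = (1.63×10^-8)(43)/(2.760e-06) = 0.2539 Ω
Seg 2: A = 1.93 mm² = 1.930e-06 m²
R_2 = (1.63×10^-8)(32.2)/(1.930e-06) = 0.2719 Ω
Seg 3: A = 0.818 mm² = 8.180e-07 m²
R_3 = (2.69×10^-8)(44.4)/(8.180e-07) = 1.46 Ω
R_total = R_1 + R_2 + R_3 = 1.99 Ω

1.99 Ω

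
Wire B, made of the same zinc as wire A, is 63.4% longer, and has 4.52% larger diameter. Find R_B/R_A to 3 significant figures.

1.50

R ∝ L/d², so R_B/R_A = (1 + 63.4/100) × (1 + 4.52/100)⁻²
= 1.634 × 0.9154 = 1.50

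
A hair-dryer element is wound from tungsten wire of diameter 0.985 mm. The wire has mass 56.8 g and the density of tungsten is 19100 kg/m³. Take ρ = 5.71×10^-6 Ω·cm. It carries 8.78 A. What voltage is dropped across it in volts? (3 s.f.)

ρ = 5.71×10^-6 Ω·cm = 5.71×10^-8 Ω·m
A = π(d/2)² = π(4.9250e-04 m)² = 7.6201e-07 m²
L = m/(density·A) = 0.0568/(19100×7.6201e-07) = 3.903 m
R = ρL/A = (5.71×10^-8)(3.903)/(7.6201e-07) = 0.2924 Ω
V = IR = 8.78 × 0.2924 = 2.57 V

2.57 V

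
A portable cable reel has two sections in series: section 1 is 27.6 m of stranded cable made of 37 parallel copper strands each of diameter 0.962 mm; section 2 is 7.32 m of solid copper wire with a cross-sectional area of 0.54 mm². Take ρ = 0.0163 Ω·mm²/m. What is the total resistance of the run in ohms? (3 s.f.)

ρ = 0.0163 Ω·mm²/m = 1.63×10^-8 Ω·m
Section 1: A_strand = π(4.8100e-04)² = 7.268e-07 m²; R₁ = ρL/(N·A_s) = (1.63×10^-8)(27.6)/(37×7.268e-07) = 0.01673 Ω
Section 2: A = 0.54 mm² = 5.400e-07 m²
R₂ = (1.63×10^-8)(7.32)/(5.400e-07) = 0.221 Ω
R = R₁ + R₂ = 0.238 Ω

0.238 Ω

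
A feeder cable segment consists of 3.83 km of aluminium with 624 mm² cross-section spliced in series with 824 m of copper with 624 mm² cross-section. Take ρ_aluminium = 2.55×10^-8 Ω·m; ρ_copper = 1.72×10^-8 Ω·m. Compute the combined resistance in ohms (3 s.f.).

Segment 1: A = 624 mm² = 6.240e-04 m²
R₁ = ρL/A = (2.55×10^-8)(3830)/(6.240e-04) = 0.1565 Ω
R₂ = (1.72×10^-8)(824)/(6.240e-04) = 0.02271 Ω
R = R₁ + R₂ = 0.179 Ω

0.179 Ω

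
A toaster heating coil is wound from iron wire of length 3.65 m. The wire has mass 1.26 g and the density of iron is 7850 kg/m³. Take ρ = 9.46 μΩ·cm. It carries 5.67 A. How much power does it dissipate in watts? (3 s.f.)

ρ = 9.46 μΩ·cm = 9.46×10^-8 Ω·m
A = m/(density·L) = 0.00126/(7850×3.65) = 4.3975e-08 m²
R = ρL/A = (9.46×10^-8)(3.65)/(4.3975e-08) = 7.852 Ω
P = I²R = (5.67)² × 7.852 = 252 W

252 W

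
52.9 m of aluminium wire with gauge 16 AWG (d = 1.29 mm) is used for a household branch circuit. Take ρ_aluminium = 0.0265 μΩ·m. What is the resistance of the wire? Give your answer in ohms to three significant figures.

1.07 Ω

ρ = 0.0265 μΩ·m = 2.65×10^-8 Ω·m
A = π(1.29/2 mm)² = π(6.4500e-04 m)² = 1.307e-06 m²
R = ρL/A = (2.65×10^-8)(52.9 m)/(1.307e-06 m²) = 1.07 Ω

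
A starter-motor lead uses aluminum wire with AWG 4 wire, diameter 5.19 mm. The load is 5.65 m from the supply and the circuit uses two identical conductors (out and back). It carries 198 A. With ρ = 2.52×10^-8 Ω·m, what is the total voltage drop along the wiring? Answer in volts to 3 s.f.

2.67 V

A = π(5.19/2 mm)² = π(2.5950e-03 m)² = 2.116e-05 m²
Total conductor length (both ways) L = 2 × 5.65 = 11.3 m
R = ρL/A = (2.52×10^-8)(11.3)/(2.116e-05) = 0.01346 Ω
V = IR = 198 × 0.01346 = 2.67 V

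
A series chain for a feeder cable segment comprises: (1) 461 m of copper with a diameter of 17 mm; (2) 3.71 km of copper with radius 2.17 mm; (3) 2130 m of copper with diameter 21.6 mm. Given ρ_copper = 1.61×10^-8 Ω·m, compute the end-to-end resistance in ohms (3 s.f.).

Seg 1: A = π(d/2)² = π(8.5000e-03 m)² = 2.270e-04 m²
R_1 = (1.61×10^-8)(461)/(2.270e-04) = 0.0327 Ω
Seg 2: A = πr² = π(2.1700e-03 m)² = 1.479e-05 m²
R_2 = (1.61×10^-8)(3710)/(1.479e-05) = 4.038 Ω
Seg 3: A = π(d/2)² = π(1.0800e-02 m)² = 3.664e-04 m²
R_3 = (1.61×10^-8)(2130)/(3.664e-04) = 0.09359 Ω
R_total = R_1 + R_2 + R_3 = 4.16 Ω

4.16 Ω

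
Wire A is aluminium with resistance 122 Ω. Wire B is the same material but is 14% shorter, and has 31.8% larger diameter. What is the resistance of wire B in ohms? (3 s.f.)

60.4 Ω

R ∝ L/d², so R_B/R_A = (1 − 14/100) × (1 + 31.8/100)⁻²
= 0.86 × 0.5757 = 0.4951
R_B = 0.4951 × 122 = 60.4 Ω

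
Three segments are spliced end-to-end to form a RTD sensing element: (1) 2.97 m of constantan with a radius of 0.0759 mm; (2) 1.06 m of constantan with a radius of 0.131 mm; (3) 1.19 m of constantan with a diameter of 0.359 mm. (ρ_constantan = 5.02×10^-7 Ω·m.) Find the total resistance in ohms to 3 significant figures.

Seg 1: A = πr² = π(7.5900e-05 m)² = 1.810e-08 m²
R_1 = (5.02×10^-7)(2.97)/(1.810e-08) = 82.38 Ω
Seg 2: A = πr² = π(1.3100e-04 m)² = 5.391e-08 m²
R_2 = (5.02×10^-7)(1.06)/(5.391e-08) = 9.87 Ω
Seg 3: A = π(d/2)² = π(1.7950e-04 m)² = 1.012e-07 m²
R_3 = (5.02×10^-7)(1.19)/(1.012e-07) = 5.902 Ω
R_total = R_1 + R_2 + R_3 = 98.2 Ω

98.2 Ω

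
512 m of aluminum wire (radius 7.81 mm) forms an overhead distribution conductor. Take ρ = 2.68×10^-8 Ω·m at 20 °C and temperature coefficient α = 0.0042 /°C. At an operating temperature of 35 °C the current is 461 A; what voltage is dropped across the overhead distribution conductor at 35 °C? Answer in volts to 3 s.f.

35.1 V

A = πr² = π(7.8100e-03 m)² = 1.916e-04 m²
R₍20₎ = ρL/A = (2.68×10^-8)(512)/(1.916e-04) = 0.07161 Ω
R₍35₎ = R₍20₎(1 + αΔT) = 0.07161 × (1 + 0.0042×15) = 0.07612 Ω
V = IR = 461 × 0.07612 = 35.1 V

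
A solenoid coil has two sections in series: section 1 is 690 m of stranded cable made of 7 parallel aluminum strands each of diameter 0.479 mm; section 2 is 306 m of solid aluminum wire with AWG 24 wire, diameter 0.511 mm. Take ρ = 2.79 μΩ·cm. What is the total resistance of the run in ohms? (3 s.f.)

ρ = 2.79 μΩ·cm = 2.79×10^-8 Ω·m
Section 1: A_strand = π(2.3950e-04)² = 1.802e-07 m²; R₁ = ρL/(N·A_s) = (2.79×10^-8)(690)/(7×1.802e-07) = 15.26 Ω
Section 2: A = π(0.511/2 mm)² = π(2.5550e-04 m)² = 2.051e-07 m²
R₂ = (2.79×10^-8)(306)/(2.051e-07) = 41.63 Ω
R = R₁ + R₂ = 56.9 Ω

56.9 Ω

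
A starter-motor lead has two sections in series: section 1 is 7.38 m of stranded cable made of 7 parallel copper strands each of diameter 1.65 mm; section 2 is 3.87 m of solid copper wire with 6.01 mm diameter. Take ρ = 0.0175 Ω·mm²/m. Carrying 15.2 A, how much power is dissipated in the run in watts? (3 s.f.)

2.55 W

ρ = 0.0175 Ω·mm²/m = 1.75×10^-8 Ω·m
Section 1: A_strand = π(8.2500e-04)² = 2.138e-06 m²; R₁ = ρL/(N·A_s) = (1.75×10^-8)(7.38)/(7×2.138e-06) = 0.008629 Ω
Section 2: A = π(d/2)² = π(3.0050e-03 m)² = 2.837e-05 m²
R₂ = (1.75×10^-8)(3.87)/(2.837e-05) = 0.002387 Ω
R = R₁ + R₂ = 0.01102 Ω
P = I²R = (15.2)² × 0.01102 = 2.55 W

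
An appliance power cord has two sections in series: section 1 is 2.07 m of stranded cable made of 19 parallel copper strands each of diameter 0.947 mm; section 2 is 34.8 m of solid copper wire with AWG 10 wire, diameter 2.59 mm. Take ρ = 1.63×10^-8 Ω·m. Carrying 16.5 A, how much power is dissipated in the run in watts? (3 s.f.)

Section 1: A_strand = π(4.7350e-04)² = 7.044e-07 m²; R₁ = ρL/(N·A_s) = (1.63×10^-8)(2.07)/(19×7.044e-07) = 0.002521 Ω
Section 2: A = π(2.59/2 mm)² = π(1.2950e-03 m)² = 5.269e-06 m²
R₂ = (1.63×10^-8)(34.8)/(5.269e-06) = 0.1077 Ω
R = R₁ + R₂ = 0.1102 Ω
P = I²R = (16.5)² × 0.1102 = 30.0 W

30.0 W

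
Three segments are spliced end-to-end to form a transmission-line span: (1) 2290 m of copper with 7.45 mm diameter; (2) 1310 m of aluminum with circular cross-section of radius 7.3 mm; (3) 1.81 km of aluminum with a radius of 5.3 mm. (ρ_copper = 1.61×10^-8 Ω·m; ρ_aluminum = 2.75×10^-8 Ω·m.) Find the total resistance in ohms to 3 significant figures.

Seg 1: A = π(d/2)² = π(3.7250e-03 m)² = 4.359e-05 m²
R_1 = (1.61×10^-8)(2290)/(4.359e-05) = 0.8458 Ω
Seg 2: A = πr² = π(7.3000e-03 m)² = 1.674e-04 m²
R_2 = (2.75×10^-8)(1310)/(1.674e-04) = 0.2152 Ω
Seg 3: A = πr² = π(5.3000e-03 m)² = 8.825e-05 m²
R_3 = (2.75×10^-8)(1810)/(8.825e-05) = 0.564 Ω
R_total = R_1 + R_2 + R_3 = 1.63 Ω

1.63 Ω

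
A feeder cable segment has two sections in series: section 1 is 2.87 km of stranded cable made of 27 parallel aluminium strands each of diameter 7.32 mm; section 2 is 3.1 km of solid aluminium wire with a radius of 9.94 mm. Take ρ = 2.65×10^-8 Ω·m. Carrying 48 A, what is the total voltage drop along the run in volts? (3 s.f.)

Section 1: A_strand = π(3.6600e-03)² = 4.208e-05 m²; R₁ = ρL/(N·A_s) = (2.65×10^-8)(2870)/(27×4.208e-05) = 0.06693 Ω
Section 2: A = πr² = π(9.9400e-03 m)² = 3.104e-04 m²
R₂ = (2.65×10^-8)(3100)/(3.104e-04) = 0.2647 Ω
R = R₁ + R₂ = 0.3316 Ω
V = IR = 48 × 0.3316 = 15.9 V

15.9 V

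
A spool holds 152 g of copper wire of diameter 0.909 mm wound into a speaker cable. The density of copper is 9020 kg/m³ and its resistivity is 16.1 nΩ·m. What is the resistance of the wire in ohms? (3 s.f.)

ρ = 16.1 nΩ·m = 1.61×10^-8 Ω·m
A = π(d/2)² = π(4.5450e-04 m)² = 6.4896e-07 m²
L = m/(density·A) = 0.152/(9020×6.4896e-07) = 25.97 m
R = ρL/A = (1.61×10^-8)(25.97)/(6.4896e-07) = 0.644 Ω

0.644 Ω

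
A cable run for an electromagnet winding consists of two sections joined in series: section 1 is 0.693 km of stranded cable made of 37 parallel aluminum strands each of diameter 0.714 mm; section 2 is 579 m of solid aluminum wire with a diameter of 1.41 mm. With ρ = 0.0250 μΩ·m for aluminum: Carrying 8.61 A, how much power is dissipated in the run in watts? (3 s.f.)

774 W

ρ = 0.0250 μΩ·m = 2.50×10^-8 Ω·m
Section 1: A_strand = π(3.5700e-04)² = 4.004e-07 m²; R₁ = ρL/(N·A_s) = (2.50×10^-8)(693)/(37×4.004e-07) = 1.169 Ω
Section 2: A = π(d/2)² = π(7.0500e-04 m)² = 1.561e-06 m²
R₂ = (2.50×10^-8)(579)/(1.561e-06) = 9.27 Ω
R = R₁ + R₂ = 10.44 Ω
P = I²R = (8.61)² × 10.44 = 774 W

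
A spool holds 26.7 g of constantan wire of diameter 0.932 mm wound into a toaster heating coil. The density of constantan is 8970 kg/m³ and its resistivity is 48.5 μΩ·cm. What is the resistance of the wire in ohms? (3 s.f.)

3.10 Ω

ρ = 48.5 μΩ·cm = 4.85×10^-7 Ω·m
A = π(d/2)² = π(4.6600e-04 m)² = 6.8222e-07 m²
L = m/(density·A) = 0.0267/(8970×6.8222e-07) = 4.363 m
R = ρL/A = (4.85×10^-7)(4.363)/(6.8222e-07) = 3.10 Ω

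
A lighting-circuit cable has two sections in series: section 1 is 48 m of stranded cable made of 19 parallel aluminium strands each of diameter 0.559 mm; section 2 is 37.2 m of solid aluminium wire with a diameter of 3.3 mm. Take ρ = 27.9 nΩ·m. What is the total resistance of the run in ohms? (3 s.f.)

ρ = 27.9 nΩ·m = 2.79×10^-8 Ω·m
Section 1: A_strand = π(2.7950e-04)² = 2.454e-07 m²; R₁ = ρL/(N·A_s) = (2.79×10^-8)(48)/(19×2.454e-07) = 0.2872 Ω
Section 2: A = π(d/2)² = π(1.6500e-03 m)² = 8.553e-06 m²
R₂ = (2.79×10^-8)(37.2)/(8.553e-06) = 0.1213 Ω
R = R₁ + R₂ = 0.409 Ω

0.409 Ω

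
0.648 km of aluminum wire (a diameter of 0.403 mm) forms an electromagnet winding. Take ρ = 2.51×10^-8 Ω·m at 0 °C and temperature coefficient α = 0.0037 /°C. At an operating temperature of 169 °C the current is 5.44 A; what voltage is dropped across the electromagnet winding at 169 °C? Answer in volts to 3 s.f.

1130 V

A = π(d/2)² = π(2.0150e-04 m)² = 1.276e-07 m²
R₍0₎ = ρL/A = (2.51×10^-8)(648)/(1.276e-07) = 127.5 Ω
R₍169₎ = R₍0₎(1 + αΔT) = 127.5 × (1 + 0.0037×169) = 207.2 Ω
V = IR = 5.44 × 207.2 = 1130 V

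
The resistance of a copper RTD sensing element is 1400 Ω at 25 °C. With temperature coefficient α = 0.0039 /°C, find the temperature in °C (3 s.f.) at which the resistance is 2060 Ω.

R = R₀(1 + α(T − T₀)) ⇒ T = T₀ + (R/R₀ − 1)/α
T = 25 + (2060/1400 − 1)/0.0039 = 25 + (0.4714)/0.0039 = 146 °C

146 °C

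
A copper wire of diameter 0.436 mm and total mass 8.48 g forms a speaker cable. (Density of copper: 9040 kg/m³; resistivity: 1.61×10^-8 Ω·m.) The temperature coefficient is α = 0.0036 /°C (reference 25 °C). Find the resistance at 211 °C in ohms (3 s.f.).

A = π(d/2)² = π(2.1800e-04 m)² = 1.4930e-07 m²
L = m/(density·A) = 0.00848/(9040×1.4930e-07) = 6.283 m
R = ρL/A = (1.61×10^-8)(6.283)/(1.4930e-07) = 0.6775 Ω
R(211 °C) = 0.6775 × (1 + 0.0036×186) = 1.13 Ω

1.13 Ω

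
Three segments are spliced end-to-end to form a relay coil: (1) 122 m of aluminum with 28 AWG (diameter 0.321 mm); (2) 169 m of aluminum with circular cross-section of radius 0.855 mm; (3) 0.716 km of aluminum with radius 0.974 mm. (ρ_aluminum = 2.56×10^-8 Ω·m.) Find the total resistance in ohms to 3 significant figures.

Seg 1: A = π(0.321/2 mm)² = π(1.6050e-04 m)² = 8.093e-08 m²
R_1 = (2.56×10^-8)(122)/(8.093e-08) = 38.59 Ω
Seg 2: A = πr² = π(8.5500e-04 m)² = 2.297e-06 m²
R_2 = (2.56×10^-8)(169)/(2.297e-06) = 1.884 Ω
Seg 3: A = πr² = π(9.7400e-04 m)² = 2.980e-06 m²
R_3 = (2.56×10^-8)(716)/(2.980e-06) = 6.15 Ω
R_total = R_1 + R_2 + R_3 = 46.6 Ω

46.6 Ω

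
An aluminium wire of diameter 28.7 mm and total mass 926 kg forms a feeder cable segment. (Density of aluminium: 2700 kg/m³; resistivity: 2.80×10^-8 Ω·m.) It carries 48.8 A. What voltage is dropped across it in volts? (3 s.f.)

1.12 V

A = π(d/2)² = π(1.4350e-02 m)² = 6.4692e-04 m²
L = m/(density·A) = 926/(2700×6.4692e-04) = 530.1 m
R = ρL/A = (2.80×10^-8)(530.1)/(6.4692e-04) = 0.02295 Ω
V = IR = 48.8 × 0.02295 = 1.12 V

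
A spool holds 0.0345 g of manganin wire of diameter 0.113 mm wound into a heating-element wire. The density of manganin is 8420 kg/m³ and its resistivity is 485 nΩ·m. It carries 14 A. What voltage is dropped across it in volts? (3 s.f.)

277 V

ρ = 485 nΩ·m = 4.85×10^-7 Ω·m
A = π(d/2)² = π(5.6500e-05 m)² = 1.0029e-08 m²
L = m/(density·A) = 3.450×10^-5/(8420×1.0029e-08) = 0.4086 m
R = ρL/A = (4.85×10^-7)(0.4086)/(1.0029e-08) = 19.76 Ω
V = IR = 14 × 19.76 = 277 V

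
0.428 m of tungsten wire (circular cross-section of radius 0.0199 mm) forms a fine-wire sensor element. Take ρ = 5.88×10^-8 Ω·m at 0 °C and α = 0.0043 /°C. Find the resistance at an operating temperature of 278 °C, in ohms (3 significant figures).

A = πr² = π(1.9900e-05 m)² = 1.244e-09 m²
R₍0°C₎ = ρL/A = (5.88×10^-8)(0.428)/(1.244e-09) = 20.23 Ω
R = R₀(1 + αΔT) = 20.23(1 + 0.0043×278) = 44.4 Ω

44.4 Ω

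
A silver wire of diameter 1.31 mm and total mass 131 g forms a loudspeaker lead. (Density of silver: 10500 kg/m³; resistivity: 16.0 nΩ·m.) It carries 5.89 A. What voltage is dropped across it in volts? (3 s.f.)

0.647 V

ρ = 16.0 nΩ·m = 1.60×10^-8 Ω·m
A = π(d/2)² = π(6.5500e-04 m)² = 1.3478e-06 m²
L = m/(density·A) = 0.131/(10500×1.3478e-06) = 9.257 m
R = ρL/A = (1.60×10^-8)(9.257)/(1.3478e-06) = 0.1099 Ω
V = IR = 5.89 × 0.1099 = 0.647 V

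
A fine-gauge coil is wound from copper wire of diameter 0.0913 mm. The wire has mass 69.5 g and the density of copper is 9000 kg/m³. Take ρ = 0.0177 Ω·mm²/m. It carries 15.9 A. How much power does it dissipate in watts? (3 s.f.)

8.06×10^5 W

ρ = 0.0177 Ω·mm²/m = 1.77×10^-8 Ω·m
A = π(d/2)² = π(4.5650e-05 m)² = 6.5468e-09 m²
L = m/(density·A) = 0.0695/(9000×6.5468e-09) = 1180 m
R = ρL/A = (1.77×10^-8)(1180)/(6.5468e-09) = 3189 Ω
P = I²R = (15.9)² × 3189 = 8.06×10^5 W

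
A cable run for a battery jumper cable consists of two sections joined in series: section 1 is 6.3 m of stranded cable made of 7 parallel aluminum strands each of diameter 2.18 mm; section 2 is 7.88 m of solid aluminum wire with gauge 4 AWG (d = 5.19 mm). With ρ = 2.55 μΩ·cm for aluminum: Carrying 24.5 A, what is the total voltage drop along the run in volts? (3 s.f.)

0.383 V

ρ = 2.55 μΩ·cm = 2.55×10^-8 Ω·m
Section 1: A_strand = π(1.0900e-03)² = 3.733e-06 m²; R₁ = ρL/(N·A_s) = (2.55×10^-8)(6.3)/(7×3.733e-06) = 0.006149 Ω
Section 2: A = π(5.19/2 mm)² = π(2.5950e-03 m)² = 2.116e-05 m²
R₂ = (2.55×10^-8)(7.88)/(2.116e-05) = 0.009498 Ω
R = R₁ + R₂ = 0.01565 Ω
V = IR = 24.5 × 0.01565 = 0.383 V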